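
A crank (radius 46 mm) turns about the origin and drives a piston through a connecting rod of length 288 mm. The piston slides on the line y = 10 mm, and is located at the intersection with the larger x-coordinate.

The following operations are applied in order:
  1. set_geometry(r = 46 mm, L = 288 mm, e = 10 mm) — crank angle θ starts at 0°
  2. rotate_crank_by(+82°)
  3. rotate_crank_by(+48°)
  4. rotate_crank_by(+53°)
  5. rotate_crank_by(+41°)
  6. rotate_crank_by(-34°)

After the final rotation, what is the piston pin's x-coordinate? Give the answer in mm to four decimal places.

242.1366

set_geometry: r = 46 mm, L = 288 mm, e = 10 mm; θ ← 0°
rotate_crank_by(+82°): θ ← 0° +82° = 82°
rotate_crank_by(+48°): θ ← 82° +48° = 130°
rotate_crank_by(+53°): θ ← 130° +53° = 183°
rotate_crank_by(+41°): θ ← 183° +41° = 224°
rotate_crank_by(-34°): θ ← 224° -34° = 190°
crank pin P = (r cos θ, r sin θ) = (-45.301157, -7.987816)
h = r sin θ − e = -7.987816 − 10 = -17.987816
x = r cos θ + √(L² − h²) = -45.301157 + √(82944.0 − 323.5615) = -45.301157 + 287.437712 = 242.136556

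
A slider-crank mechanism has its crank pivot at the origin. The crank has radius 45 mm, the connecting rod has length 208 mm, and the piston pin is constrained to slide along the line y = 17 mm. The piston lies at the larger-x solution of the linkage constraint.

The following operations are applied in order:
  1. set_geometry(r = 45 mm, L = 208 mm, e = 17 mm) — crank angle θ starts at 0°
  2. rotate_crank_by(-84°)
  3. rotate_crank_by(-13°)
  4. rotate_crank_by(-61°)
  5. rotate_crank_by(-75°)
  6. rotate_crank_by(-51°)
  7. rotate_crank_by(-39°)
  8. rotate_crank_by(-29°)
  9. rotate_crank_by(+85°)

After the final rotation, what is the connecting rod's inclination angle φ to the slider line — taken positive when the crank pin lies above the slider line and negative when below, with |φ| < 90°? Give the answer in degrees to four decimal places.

set_geometry: r = 45 mm, L = 208 mm, e = 17 mm; θ ← 0°
rotate_crank_by(-84°): θ ← 0° -84° = -84°
rotate_crank_by(-13°): θ ← -84° -13° = -97°
rotate_crank_by(-61°): θ ← -97° -61° = -158°
rotate_crank_by(-75°): θ ← -158° -75° = -233°
rotate_crank_by(-51°): θ ← -233° -51° = -284°
rotate_crank_by(-39°): θ ← -284° -39° = -323°
rotate_crank_by(-29°): θ ← -323° -29° = -352°
rotate_crank_by(+85°): θ ← -352° +85° = -267°
crank pin P = (r cos θ, r sin θ) = (-2.355118, 44.938329)
h = r sin θ − e = 44.938329 − 17 = 27.938329
sin φ = h / L = 27.938329 / 208 = 0.13431889
φ = arcsin(0.13431889) = 7.719236°

7.7192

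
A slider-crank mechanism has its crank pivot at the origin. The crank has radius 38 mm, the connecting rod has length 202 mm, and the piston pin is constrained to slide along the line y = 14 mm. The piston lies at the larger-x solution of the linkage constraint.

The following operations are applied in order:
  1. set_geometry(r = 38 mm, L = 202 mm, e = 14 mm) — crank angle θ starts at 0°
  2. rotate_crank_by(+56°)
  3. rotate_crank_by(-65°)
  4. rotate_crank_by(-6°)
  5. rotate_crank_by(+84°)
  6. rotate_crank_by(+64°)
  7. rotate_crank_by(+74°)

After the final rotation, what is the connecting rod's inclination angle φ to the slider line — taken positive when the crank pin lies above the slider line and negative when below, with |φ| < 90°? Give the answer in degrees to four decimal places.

set_geometry: r = 38 mm, L = 202 mm, e = 14 mm; θ ← 0°
rotate_crank_by(+56°): θ ← 0° +56° = 56°
rotate_crank_by(-65°): θ ← 56° -65° = -9°
rotate_crank_by(-6°): θ ← -9° -6° = -15°
rotate_crank_by(+84°): θ ← -15° +84° = 69°
rotate_crank_by(+64°): θ ← 69° +64° = 133°
rotate_crank_by(+74°): θ ← 133° +74° = 207°
crank pin P = (r cos θ, r sin θ) = (-33.858248, -17.251639)
h = r sin θ − e = -17.251639 − 14 = -31.251639
sin φ = h / L = -31.251639 / 202 = -0.15471108
φ = arcsin(-0.15471108) = -8.900040°

-8.9000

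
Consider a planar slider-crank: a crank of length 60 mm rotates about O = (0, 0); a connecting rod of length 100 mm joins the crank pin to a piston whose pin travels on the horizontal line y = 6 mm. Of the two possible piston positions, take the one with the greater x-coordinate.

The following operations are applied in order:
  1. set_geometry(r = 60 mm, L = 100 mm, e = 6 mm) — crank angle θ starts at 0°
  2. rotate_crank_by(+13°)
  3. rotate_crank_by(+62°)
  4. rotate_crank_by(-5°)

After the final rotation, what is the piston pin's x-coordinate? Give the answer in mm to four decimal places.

set_geometry: r = 60 mm, L = 100 mm, e = 6 mm; θ ← 0°
rotate_crank_by(+13°): θ ← 0° +13° = 13°
rotate_crank_by(+62°): θ ← 13° +62° = 75°
rotate_crank_by(-5°): θ ← 75° -5° = 70°
crank pin P = (r cos θ, r sin θ) = (20.521209, 56.381557)
h = r sin θ − e = 56.381557 − 6 = 50.381557
x = r cos θ + √(L² − h²) = 20.521209 + √(10000.0 − 2538.3013) = 20.521209 + 86.381125 = 106.902333

106.9023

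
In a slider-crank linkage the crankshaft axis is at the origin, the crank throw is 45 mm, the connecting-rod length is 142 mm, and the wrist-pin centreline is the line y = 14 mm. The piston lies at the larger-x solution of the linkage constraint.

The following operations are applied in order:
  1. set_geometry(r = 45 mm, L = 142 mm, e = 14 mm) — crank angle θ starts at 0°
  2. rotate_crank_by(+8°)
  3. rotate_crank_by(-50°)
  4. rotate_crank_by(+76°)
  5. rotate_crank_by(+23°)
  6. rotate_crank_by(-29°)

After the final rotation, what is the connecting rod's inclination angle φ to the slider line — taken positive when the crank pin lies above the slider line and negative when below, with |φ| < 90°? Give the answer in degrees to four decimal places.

2.8766

set_geometry: r = 45 mm, L = 142 mm, e = 14 mm; θ ← 0°
rotate_crank_by(+8°): θ ← 0° +8° = 8°
rotate_crank_by(-50°): θ ← 8° -50° = -42°
rotate_crank_by(+76°): θ ← -42° +76° = 34°
rotate_crank_by(+23°): θ ← 34° +23° = 57°
rotate_crank_by(-29°): θ ← 57° -29° = 28°
crank pin P = (r cos θ, r sin θ) = (39.732642, 21.126220)
h = r sin θ − e = 21.126220 − 14 = 7.126220
sin φ = h / L = 7.126220 / 142 = 0.05018465
φ = arcsin(0.05018465) = 2.876577°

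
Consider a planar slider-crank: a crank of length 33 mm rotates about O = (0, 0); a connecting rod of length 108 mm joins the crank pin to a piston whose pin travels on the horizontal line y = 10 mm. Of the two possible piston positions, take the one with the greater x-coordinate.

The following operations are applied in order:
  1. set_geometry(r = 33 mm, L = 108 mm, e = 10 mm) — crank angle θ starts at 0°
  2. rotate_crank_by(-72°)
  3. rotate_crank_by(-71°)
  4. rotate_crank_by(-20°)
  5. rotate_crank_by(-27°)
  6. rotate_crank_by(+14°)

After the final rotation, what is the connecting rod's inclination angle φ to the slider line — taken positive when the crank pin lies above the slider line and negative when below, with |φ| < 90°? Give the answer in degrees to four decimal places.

-6.5406

set_geometry: r = 33 mm, L = 108 mm, e = 10 mm; θ ← 0°
rotate_crank_by(-72°): θ ← 0° -72° = -72°
rotate_crank_by(-71°): θ ← -72° -71° = -143°
rotate_crank_by(-20°): θ ← -143° -20° = -163°
rotate_crank_by(-27°): θ ← -163° -27° = -190°
rotate_crank_by(+14°): θ ← -190° +14° = -176°
crank pin P = (r cos θ, r sin θ) = (-32.919614, -2.301964)
h = r sin θ − e = -2.301964 − 10 = -12.301964
sin φ = h / L = -12.301964 / 108 = -0.11390707
φ = arcsin(-0.11390707) = -6.540591°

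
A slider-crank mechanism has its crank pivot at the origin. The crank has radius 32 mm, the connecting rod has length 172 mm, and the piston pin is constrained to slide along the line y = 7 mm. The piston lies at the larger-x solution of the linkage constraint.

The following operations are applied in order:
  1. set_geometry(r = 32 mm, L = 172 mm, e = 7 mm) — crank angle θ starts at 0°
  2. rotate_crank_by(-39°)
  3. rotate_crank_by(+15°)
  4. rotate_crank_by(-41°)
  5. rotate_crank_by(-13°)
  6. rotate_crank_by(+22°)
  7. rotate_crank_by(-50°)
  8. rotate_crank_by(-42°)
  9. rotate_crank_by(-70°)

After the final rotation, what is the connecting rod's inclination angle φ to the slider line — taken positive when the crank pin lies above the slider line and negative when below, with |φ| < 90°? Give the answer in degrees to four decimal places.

4.2348

set_geometry: r = 32 mm, L = 172 mm, e = 7 mm; θ ← 0°
rotate_crank_by(-39°): θ ← 0° -39° = -39°
rotate_crank_by(+15°): θ ← -39° +15° = -24°
rotate_crank_by(-41°): θ ← -24° -41° = -65°
rotate_crank_by(-13°): θ ← -65° -13° = -78°
rotate_crank_by(+22°): θ ← -78° +22° = -56°
rotate_crank_by(-50°): θ ← -56° -50° = -106°
rotate_crank_by(-42°): θ ← -106° -42° = -148°
rotate_crank_by(-70°): θ ← -148° -70° = -218°
crank pin P = (r cos θ, r sin θ) = (-25.216344, 19.701167)
h = r sin θ − e = 19.701167 − 7 = 12.701167
sin φ = h / L = 12.701167 / 172 = 0.07384400
φ = arcsin(0.07384400) = 4.234804°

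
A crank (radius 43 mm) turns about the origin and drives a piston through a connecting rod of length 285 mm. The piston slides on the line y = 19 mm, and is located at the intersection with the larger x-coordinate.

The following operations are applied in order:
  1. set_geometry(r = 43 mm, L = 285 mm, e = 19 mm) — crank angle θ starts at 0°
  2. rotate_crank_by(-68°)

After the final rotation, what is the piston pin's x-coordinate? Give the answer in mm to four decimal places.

294.9619

set_geometry: r = 43 mm, L = 285 mm, e = 19 mm; θ ← 0°
rotate_crank_by(-68°): θ ← 0° -68° = -68°
crank pin P = (r cos θ, r sin θ) = (16.108084, -39.868906)
h = r sin θ − e = -39.868906 − 19 = -58.868906
x = r cos θ + √(L² − h²) = 16.108084 + √(81225.0 − 3465.5481) = 16.108084 + 278.853818 = 294.961902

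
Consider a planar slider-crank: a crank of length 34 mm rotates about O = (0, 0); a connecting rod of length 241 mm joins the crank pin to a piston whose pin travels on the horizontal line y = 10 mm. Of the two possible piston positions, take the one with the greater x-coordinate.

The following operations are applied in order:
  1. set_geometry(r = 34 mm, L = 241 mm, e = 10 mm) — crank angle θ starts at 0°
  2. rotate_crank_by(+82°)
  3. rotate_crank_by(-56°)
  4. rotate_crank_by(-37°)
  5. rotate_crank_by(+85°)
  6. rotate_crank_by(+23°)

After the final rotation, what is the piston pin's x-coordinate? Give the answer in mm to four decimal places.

235.6837

set_geometry: r = 34 mm, L = 241 mm, e = 10 mm; θ ← 0°
rotate_crank_by(+82°): θ ← 0° +82° = 82°
rotate_crank_by(-56°): θ ← 82° -56° = 26°
rotate_crank_by(-37°): θ ← 26° -37° = -11°
rotate_crank_by(+85°): θ ← -11° +85° = 74°
rotate_crank_by(+23°): θ ← 74° +23° = 97°
crank pin P = (r cos θ, r sin θ) = (-4.143558, 33.746569)
h = r sin θ − e = 33.746569 − 10 = 23.746569
x = r cos θ + √(L² − h²) = -4.143558 + √(58081.0 − 563.8995) = -4.143558 + 239.827230 = 235.683673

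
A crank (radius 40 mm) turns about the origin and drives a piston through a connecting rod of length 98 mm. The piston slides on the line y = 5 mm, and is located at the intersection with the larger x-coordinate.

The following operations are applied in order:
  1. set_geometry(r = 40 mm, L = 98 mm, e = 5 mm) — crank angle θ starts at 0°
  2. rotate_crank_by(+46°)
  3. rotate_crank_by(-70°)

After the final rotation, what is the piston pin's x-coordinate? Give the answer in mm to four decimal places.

set_geometry: r = 40 mm, L = 98 mm, e = 5 mm; θ ← 0°
rotate_crank_by(+46°): θ ← 0° +46° = 46°
rotate_crank_by(-70°): θ ← 46° -70° = -24°
crank pin P = (r cos θ, r sin θ) = (36.541818, -16.269466)
h = r sin θ − e = -16.269466 − 5 = -21.269466
x = r cos θ + √(L² − h²) = 36.541818 + √(9604.0 − 452.3902) = 36.541818 + 95.664047 = 132.205865

132.2059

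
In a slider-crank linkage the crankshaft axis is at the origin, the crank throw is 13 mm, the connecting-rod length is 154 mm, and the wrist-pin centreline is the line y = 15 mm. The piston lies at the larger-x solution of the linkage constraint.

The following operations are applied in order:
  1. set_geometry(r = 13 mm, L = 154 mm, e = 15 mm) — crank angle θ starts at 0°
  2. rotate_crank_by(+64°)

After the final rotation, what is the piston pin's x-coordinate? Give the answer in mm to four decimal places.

159.6631

set_geometry: r = 13 mm, L = 154 mm, e = 15 mm; θ ← 0°
rotate_crank_by(+64°): θ ← 0° +64° = 64°
crank pin P = (r cos θ, r sin θ) = (5.698825, 11.684323)
h = r sin θ − e = 11.684323 − 15 = -3.315677
x = r cos θ + √(L² − h²) = 5.698825 + √(23716.0 − 10.9937) = 5.698825 + 153.964302 = 159.663127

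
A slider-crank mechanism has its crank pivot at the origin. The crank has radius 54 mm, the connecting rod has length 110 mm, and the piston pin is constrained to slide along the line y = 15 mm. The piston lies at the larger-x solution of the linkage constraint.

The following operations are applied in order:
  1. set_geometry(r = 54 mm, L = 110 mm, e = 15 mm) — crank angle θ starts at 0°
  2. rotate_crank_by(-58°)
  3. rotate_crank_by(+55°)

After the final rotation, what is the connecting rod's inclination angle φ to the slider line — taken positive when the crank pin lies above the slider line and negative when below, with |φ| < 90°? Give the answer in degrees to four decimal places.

set_geometry: r = 54 mm, L = 110 mm, e = 15 mm; θ ← 0°
rotate_crank_by(-58°): θ ← 0° -58° = -58°
rotate_crank_by(+55°): θ ← -58° +55° = -3°
crank pin P = (r cos θ, r sin θ) = (53.925995, -2.826142)
h = r sin θ − e = -2.826142 − 15 = -17.826142
sin φ = h / L = -17.826142 / 110 = -0.16205583
φ = arcsin(-0.16205583) = -9.326244°

-9.3262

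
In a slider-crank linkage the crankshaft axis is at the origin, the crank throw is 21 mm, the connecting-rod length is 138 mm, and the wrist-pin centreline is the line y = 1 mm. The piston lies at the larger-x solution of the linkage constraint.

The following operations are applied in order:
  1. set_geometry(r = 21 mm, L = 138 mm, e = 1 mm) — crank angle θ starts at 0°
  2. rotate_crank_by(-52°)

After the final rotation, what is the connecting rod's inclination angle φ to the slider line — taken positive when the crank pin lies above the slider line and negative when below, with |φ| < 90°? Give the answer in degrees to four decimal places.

-7.3056

set_geometry: r = 21 mm, L = 138 mm, e = 1 mm; θ ← 0°
rotate_crank_by(-52°): θ ← 0° -52° = -52°
crank pin P = (r cos θ, r sin θ) = (12.928891, -16.548226)
h = r sin θ − e = -16.548226 − 1 = -17.548226
sin φ = h / L = -17.548226 / 138 = -0.12716106
φ = arcsin(-0.12716106) = -7.305571°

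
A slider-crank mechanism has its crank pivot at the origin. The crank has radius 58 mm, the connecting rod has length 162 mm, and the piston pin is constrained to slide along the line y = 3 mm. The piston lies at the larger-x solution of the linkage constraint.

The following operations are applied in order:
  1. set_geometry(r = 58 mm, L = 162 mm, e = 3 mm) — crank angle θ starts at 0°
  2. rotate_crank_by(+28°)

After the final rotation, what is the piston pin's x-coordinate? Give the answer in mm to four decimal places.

set_geometry: r = 58 mm, L = 162 mm, e = 3 mm; θ ← 0°
rotate_crank_by(+28°): θ ← 0° +28° = 28°
crank pin P = (r cos θ, r sin θ) = (51.210960, 27.229351)
h = r sin θ − e = 27.229351 − 3 = 24.229351
x = r cos θ + √(L² − h²) = 51.210960 + √(26244.0 − 587.0614) = 51.210960 + 160.177834 = 211.388795

211.3888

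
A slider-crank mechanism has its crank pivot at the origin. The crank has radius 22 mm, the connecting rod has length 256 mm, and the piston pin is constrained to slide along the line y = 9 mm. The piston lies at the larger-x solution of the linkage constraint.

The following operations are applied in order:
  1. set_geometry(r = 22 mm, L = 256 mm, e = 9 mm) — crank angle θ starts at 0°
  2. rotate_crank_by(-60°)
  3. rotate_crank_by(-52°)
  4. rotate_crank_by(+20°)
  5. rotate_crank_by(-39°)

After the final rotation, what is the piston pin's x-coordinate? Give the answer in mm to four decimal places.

set_geometry: r = 22 mm, L = 256 mm, e = 9 mm; θ ← 0°
rotate_crank_by(-60°): θ ← 0° -60° = -60°
rotate_crank_by(-52°): θ ← -60° -52° = -112°
rotate_crank_by(+20°): θ ← -112° +20° = -92°
rotate_crank_by(-39°): θ ← -92° -39° = -131°
crank pin P = (r cos θ, r sin θ) = (-14.433299, -16.603611)
h = r sin θ − e = -16.603611 − 9 = -25.603611
x = r cos θ + √(L² − h²) = -14.433299 + √(65536.0 − 655.5449) = -14.433299 + 254.716421 = 240.283122

240.2831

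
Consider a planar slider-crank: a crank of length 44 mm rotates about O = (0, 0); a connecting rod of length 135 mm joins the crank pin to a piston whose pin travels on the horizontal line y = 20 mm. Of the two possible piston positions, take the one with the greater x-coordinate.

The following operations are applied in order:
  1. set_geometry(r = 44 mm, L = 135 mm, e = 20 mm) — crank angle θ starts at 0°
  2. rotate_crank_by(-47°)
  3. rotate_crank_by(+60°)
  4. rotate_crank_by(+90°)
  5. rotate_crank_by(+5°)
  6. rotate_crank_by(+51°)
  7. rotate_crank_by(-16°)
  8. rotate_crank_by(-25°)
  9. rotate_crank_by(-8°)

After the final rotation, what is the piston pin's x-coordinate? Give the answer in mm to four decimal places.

set_geometry: r = 44 mm, L = 135 mm, e = 20 mm; θ ← 0°
rotate_crank_by(-47°): θ ← 0° -47° = -47°
rotate_crank_by(+60°): θ ← -47° +60° = 13°
rotate_crank_by(+90°): θ ← 13° +90° = 103°
rotate_crank_by(+5°): θ ← 103° +5° = 108°
rotate_crank_by(+51°): θ ← 108° +51° = 159°
rotate_crank_by(-16°): θ ← 159° -16° = 143°
rotate_crank_by(-25°): θ ← 143° -25° = 118°
rotate_crank_by(-8°): θ ← 118° -8° = 110°
crank pin P = (r cos θ, r sin θ) = (-15.048886, 41.346475)
h = r sin θ − e = 41.346475 − 20 = 21.346475
x = r cos θ + √(L² − h²) = -15.048886 + √(18225.0 − 455.6720) = -15.048886 + 133.301643 = 118.252757

118.2528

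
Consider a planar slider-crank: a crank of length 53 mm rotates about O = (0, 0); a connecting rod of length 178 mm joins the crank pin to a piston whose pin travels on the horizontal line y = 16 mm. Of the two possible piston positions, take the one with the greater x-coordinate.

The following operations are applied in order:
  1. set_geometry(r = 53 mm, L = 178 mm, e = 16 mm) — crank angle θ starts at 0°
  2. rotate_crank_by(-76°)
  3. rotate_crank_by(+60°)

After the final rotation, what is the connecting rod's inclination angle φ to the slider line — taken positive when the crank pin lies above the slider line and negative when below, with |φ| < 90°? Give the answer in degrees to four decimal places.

-9.9018

set_geometry: r = 53 mm, L = 178 mm, e = 16 mm; θ ← 0°
rotate_crank_by(-76°): θ ← 0° -76° = -76°
rotate_crank_by(+60°): θ ← -76° +60° = -16°
crank pin P = (r cos θ, r sin θ) = (50.946870, -14.608780)
h = r sin θ − e = -14.608780 − 16 = -30.608780
sin φ = h / L = -30.608780 / 178 = -0.17195944
φ = arcsin(-0.17195944) = -9.901764°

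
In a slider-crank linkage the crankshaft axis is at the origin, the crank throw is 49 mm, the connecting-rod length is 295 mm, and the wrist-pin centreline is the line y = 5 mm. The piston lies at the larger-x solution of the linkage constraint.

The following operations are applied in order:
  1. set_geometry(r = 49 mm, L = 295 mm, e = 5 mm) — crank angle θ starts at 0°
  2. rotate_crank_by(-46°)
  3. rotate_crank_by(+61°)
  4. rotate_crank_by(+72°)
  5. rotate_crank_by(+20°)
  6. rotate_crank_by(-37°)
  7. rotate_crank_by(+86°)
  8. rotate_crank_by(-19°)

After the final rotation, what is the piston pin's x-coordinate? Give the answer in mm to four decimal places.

257.7917

set_geometry: r = 49 mm, L = 295 mm, e = 5 mm; θ ← 0°
rotate_crank_by(-46°): θ ← 0° -46° = -46°
rotate_crank_by(+61°): θ ← -46° +61° = 15°
rotate_crank_by(+72°): θ ← 15° +72° = 87°
rotate_crank_by(+20°): θ ← 87° +20° = 107°
rotate_crank_by(-37°): θ ← 107° -37° = 70°
rotate_crank_by(+86°): θ ← 70° +86° = 156°
rotate_crank_by(-19°): θ ← 156° -19° = 137°
crank pin P = (r cos θ, r sin θ) = (-35.836331, 33.417920)
h = r sin θ − e = 33.417920 − 5 = 28.417920
x = r cos θ + √(L² − h²) = -35.836331 + √(87025.0 − 807.5782) = -35.836331 + 293.628033 = 257.791702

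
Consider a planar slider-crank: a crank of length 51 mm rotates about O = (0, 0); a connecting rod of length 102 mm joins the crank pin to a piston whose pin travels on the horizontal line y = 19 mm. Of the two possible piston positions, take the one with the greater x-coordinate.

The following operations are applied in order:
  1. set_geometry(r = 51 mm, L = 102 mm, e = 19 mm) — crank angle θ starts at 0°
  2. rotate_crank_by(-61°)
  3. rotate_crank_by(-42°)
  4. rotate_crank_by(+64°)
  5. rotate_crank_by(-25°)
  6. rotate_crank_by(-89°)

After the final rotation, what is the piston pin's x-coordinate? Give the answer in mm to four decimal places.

47.4407

set_geometry: r = 51 mm, L = 102 mm, e = 19 mm; θ ← 0°
rotate_crank_by(-61°): θ ← 0° -61° = -61°
rotate_crank_by(-42°): θ ← -61° -42° = -103°
rotate_crank_by(+64°): θ ← -103° +64° = -39°
rotate_crank_by(-25°): θ ← -39° -25° = -64°
rotate_crank_by(-89°): θ ← -64° -89° = -153°
crank pin P = (r cos θ, r sin θ) = (-45.441333, -23.153515)
h = r sin θ − e = -23.153515 − 19 = -42.153515
x = r cos θ + √(L² − h²) = -45.441333 + √(10404.0 − 1776.9189) = -45.441333 + 92.882082 = 47.440749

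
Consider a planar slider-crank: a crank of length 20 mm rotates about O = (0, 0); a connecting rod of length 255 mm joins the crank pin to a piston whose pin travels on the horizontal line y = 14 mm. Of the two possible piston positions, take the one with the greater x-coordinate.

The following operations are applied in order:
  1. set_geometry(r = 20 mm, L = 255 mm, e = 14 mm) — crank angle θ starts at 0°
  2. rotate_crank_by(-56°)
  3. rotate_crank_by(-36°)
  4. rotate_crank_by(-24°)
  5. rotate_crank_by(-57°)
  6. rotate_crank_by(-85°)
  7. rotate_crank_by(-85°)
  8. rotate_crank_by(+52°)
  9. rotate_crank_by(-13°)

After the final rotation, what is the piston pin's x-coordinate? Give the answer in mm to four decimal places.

266.1708

set_geometry: r = 20 mm, L = 255 mm, e = 14 mm; θ ← 0°
rotate_crank_by(-56°): θ ← 0° -56° = -56°
rotate_crank_by(-36°): θ ← -56° -36° = -92°
rotate_crank_by(-24°): θ ← -92° -24° = -116°
rotate_crank_by(-57°): θ ← -116° -57° = -173°
rotate_crank_by(-85°): θ ← -173° -85° = -258°
rotate_crank_by(-85°): θ ← -258° -85° = -343°
rotate_crank_by(+52°): θ ← -343° +52° = -291°
rotate_crank_by(-13°): θ ← -291° -13° = -304°
crank pin P = (r cos θ, r sin θ) = (11.183858, 16.580751)
h = r sin θ − e = 16.580751 − 14 = 2.580751
x = r cos θ + √(L² − h²) = 11.183858 + √(65025.0 − 6.6603) = 11.183858 + 254.986940 = 266.170798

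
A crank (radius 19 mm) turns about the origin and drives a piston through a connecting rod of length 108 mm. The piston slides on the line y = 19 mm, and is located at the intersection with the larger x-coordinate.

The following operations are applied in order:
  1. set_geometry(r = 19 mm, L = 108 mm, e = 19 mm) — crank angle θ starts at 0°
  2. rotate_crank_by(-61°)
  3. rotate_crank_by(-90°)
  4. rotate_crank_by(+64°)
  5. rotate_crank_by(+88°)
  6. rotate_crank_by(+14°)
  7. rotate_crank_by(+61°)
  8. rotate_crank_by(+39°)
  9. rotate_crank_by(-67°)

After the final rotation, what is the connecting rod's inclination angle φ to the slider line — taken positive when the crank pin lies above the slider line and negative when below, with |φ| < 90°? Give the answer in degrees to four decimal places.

set_geometry: r = 19 mm, L = 108 mm, e = 19 mm; θ ← 0°
rotate_crank_by(-61°): θ ← 0° -61° = -61°
rotate_crank_by(-90°): θ ← -61° -90° = -151°
rotate_crank_by(+64°): θ ← -151° +64° = -87°
rotate_crank_by(+88°): θ ← -87° +88° = 1°
rotate_crank_by(+14°): θ ← 1° +14° = 15°
rotate_crank_by(+61°): θ ← 15° +61° = 76°
rotate_crank_by(+39°): θ ← 76° +39° = 115°
rotate_crank_by(-67°): θ ← 115° -67° = 48°
crank pin P = (r cos θ, r sin θ) = (12.713482, 14.119752)
h = r sin θ − e = 14.119752 − 19 = -4.880248
sin φ = h / L = -4.880248 / 108 = -0.04518748
φ = arcsin(-0.04518748) = -2.589934°

-2.5899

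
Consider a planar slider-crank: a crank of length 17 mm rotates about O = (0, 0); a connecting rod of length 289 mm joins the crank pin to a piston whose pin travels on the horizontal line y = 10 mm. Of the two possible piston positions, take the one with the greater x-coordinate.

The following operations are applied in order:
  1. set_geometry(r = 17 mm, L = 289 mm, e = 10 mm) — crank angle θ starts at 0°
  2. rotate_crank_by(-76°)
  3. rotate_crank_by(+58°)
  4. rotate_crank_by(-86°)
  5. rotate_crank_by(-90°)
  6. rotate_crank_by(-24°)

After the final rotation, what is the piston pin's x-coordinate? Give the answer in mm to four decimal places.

275.6034

set_geometry: r = 17 mm, L = 289 mm, e = 10 mm; θ ← 0°
rotate_crank_by(-76°): θ ← 0° -76° = -76°
rotate_crank_by(+58°): θ ← -76° +58° = -18°
rotate_crank_by(-86°): θ ← -18° -86° = -104°
rotate_crank_by(-90°): θ ← -104° -90° = -194°
rotate_crank_by(-24°): θ ← -194° -24° = -218°
crank pin P = (r cos θ, r sin θ) = (-13.396183, 10.466245)
h = r sin θ − e = 10.466245 − 10 = 0.466245
x = r cos θ + √(L² − h²) = -13.396183 + √(83521.0 − 0.2174) = -13.396183 + 288.999624 = 275.603441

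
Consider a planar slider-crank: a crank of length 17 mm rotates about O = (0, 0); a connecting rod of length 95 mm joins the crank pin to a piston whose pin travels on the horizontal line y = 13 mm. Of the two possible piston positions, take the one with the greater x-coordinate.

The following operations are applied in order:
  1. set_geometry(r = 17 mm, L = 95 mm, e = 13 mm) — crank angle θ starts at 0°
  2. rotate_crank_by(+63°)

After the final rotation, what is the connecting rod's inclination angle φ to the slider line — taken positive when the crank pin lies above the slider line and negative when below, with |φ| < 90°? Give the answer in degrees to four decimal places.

set_geometry: r = 17 mm, L = 95 mm, e = 13 mm; θ ← 0°
rotate_crank_by(+63°): θ ← 0° +63° = 63°
crank pin P = (r cos θ, r sin θ) = (7.717838, 15.147111)
h = r sin θ − e = 15.147111 − 13 = 2.147111
sin φ = h / L = 2.147111 / 95 = 0.02260117
φ = arcsin(0.02260117) = 1.295062°

1.2951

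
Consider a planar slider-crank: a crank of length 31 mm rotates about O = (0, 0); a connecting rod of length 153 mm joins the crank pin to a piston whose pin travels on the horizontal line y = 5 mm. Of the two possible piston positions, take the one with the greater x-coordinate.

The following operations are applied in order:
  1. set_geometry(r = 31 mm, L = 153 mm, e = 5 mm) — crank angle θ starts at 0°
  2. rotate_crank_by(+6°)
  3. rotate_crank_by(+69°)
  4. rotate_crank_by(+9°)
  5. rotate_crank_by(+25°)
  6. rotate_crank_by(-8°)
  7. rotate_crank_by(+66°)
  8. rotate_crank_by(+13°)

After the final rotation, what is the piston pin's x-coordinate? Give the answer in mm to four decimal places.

121.9183

set_geometry: r = 31 mm, L = 153 mm, e = 5 mm; θ ← 0°
rotate_crank_by(+6°): θ ← 0° +6° = 6°
rotate_crank_by(+69°): θ ← 6° +69° = 75°
rotate_crank_by(+9°): θ ← 75° +9° = 84°
rotate_crank_by(+25°): θ ← 84° +25° = 109°
rotate_crank_by(-8°): θ ← 109° -8° = 101°
rotate_crank_by(+66°): θ ← 101° +66° = 167°
rotate_crank_by(+13°): θ ← 167° +13° = 180°
crank pin P = (r cos θ, r sin θ) = (-31.000000, 0.000000)
h = r sin θ − e = 0.000000 − 5 = -5.000000
x = r cos θ + √(L² − h²) = -31.000000 + √(23409.0 − 25.0000) = -31.000000 + 152.918279 = 121.918279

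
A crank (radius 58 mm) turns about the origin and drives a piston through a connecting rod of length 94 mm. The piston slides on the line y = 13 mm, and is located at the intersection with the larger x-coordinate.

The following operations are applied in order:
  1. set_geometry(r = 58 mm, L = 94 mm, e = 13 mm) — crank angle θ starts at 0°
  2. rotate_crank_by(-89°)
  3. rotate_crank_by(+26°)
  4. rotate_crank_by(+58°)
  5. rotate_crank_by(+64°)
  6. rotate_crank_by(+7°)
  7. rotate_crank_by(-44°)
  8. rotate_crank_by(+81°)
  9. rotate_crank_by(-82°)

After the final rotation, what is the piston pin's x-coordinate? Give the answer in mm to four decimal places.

147.8247

set_geometry: r = 58 mm, L = 94 mm, e = 13 mm; θ ← 0°
rotate_crank_by(-89°): θ ← 0° -89° = -89°
rotate_crank_by(+26°): θ ← -89° +26° = -63°
rotate_crank_by(+58°): θ ← -63° +58° = -5°
rotate_crank_by(+64°): θ ← -5° +64° = 59°
rotate_crank_by(+7°): θ ← 59° +7° = 66°
rotate_crank_by(-44°): θ ← 66° -44° = 22°
rotate_crank_by(+81°): θ ← 22° +81° = 103°
rotate_crank_by(-82°): θ ← 103° -82° = 21°
crank pin P = (r cos θ, r sin θ) = (54.147665, 20.785341)
h = r sin θ − e = 20.785341 − 13 = 7.785341
x = r cos θ + √(L² − h²) = 54.147665 + √(8836.0 − 60.6115) = 54.147665 + 93.677043 = 147.824708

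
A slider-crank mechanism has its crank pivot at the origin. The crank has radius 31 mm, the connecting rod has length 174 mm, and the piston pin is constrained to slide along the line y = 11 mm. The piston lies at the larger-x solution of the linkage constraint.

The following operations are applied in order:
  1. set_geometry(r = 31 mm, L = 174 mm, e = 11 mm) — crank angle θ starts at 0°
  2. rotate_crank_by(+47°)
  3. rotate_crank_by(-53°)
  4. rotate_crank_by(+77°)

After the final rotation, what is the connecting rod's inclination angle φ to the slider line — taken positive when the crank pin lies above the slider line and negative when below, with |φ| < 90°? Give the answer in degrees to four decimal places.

6.0408

set_geometry: r = 31 mm, L = 174 mm, e = 11 mm; θ ← 0°
rotate_crank_by(+47°): θ ← 0° +47° = 47°
rotate_crank_by(-53°): θ ← 47° -53° = -6°
rotate_crank_by(+77°): θ ← -6° +77° = 71°
crank pin P = (r cos θ, r sin θ) = (10.092613, 29.311076)
h = r sin θ − e = 29.311076 − 11 = 18.311076
sin φ = h / L = 18.311076 / 174 = 0.10523607
φ = arcsin(0.10523607) = 6.040768°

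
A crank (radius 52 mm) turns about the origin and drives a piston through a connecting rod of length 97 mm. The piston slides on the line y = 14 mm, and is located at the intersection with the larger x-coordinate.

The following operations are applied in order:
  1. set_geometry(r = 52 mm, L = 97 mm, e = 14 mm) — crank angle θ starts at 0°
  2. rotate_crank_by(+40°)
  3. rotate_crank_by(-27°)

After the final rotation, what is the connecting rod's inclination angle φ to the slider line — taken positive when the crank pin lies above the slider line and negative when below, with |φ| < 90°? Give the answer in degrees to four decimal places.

set_geometry: r = 52 mm, L = 97 mm, e = 14 mm; θ ← 0°
rotate_crank_by(+40°): θ ← 0° +40° = 40°
rotate_crank_by(-27°): θ ← 40° -27° = 13°
crank pin P = (r cos θ, r sin θ) = (50.667243, 11.697455)
h = r sin θ − e = 11.697455 − 14 = -2.302545
sin φ = h / L = -2.302545 / 97 = -0.02373758
φ = arcsin(-0.02373758) = -1.360191°

-1.3602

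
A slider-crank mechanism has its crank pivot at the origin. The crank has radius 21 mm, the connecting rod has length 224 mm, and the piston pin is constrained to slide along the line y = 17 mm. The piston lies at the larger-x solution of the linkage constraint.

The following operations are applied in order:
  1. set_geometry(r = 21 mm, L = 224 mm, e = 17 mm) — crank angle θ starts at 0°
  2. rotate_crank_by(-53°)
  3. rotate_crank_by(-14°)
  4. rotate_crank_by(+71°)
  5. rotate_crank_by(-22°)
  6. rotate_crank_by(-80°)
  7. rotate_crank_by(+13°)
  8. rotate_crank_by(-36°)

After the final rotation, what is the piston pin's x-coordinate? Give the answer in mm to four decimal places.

210.4328

set_geometry: r = 21 mm, L = 224 mm, e = 17 mm; θ ← 0°
rotate_crank_by(-53°): θ ← 0° -53° = -53°
rotate_crank_by(-14°): θ ← -53° -14° = -67°
rotate_crank_by(+71°): θ ← -67° +71° = 4°
rotate_crank_by(-22°): θ ← 4° -22° = -18°
rotate_crank_by(-80°): θ ← -18° -80° = -98°
rotate_crank_by(+13°): θ ← -98° +13° = -85°
rotate_crank_by(-36°): θ ← -85° -36° = -121°
crank pin P = (r cos θ, r sin θ) = (-10.815800, -18.000513)
h = r sin θ − e = -18.000513 − 17 = -35.000513
x = r cos θ + √(L² − h²) = -10.815800 + √(50176.0 − 1225.0359) = -10.815800 + 221.248648 = 210.432848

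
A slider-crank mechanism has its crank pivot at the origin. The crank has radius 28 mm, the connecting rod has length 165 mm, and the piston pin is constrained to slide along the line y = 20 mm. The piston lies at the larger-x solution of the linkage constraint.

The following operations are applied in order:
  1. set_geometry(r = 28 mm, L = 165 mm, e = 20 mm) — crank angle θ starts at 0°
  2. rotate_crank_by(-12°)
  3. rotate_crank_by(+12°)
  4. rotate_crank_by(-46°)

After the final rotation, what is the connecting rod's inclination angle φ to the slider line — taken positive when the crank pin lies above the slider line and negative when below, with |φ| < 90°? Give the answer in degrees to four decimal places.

-14.0803

set_geometry: r = 28 mm, L = 165 mm, e = 20 mm; θ ← 0°
rotate_crank_by(-12°): θ ← 0° -12° = -12°
rotate_crank_by(+12°): θ ← -12° +12° = 0°
rotate_crank_by(-46°): θ ← 0° -46° = -46°
crank pin P = (r cos θ, r sin θ) = (19.450434, -20.141514)
h = r sin θ − e = -20.141514 − 20 = -40.141514
sin φ = h / L = -40.141514 / 165 = -0.24328191
φ = arcsin(-0.24328191) = -14.080322°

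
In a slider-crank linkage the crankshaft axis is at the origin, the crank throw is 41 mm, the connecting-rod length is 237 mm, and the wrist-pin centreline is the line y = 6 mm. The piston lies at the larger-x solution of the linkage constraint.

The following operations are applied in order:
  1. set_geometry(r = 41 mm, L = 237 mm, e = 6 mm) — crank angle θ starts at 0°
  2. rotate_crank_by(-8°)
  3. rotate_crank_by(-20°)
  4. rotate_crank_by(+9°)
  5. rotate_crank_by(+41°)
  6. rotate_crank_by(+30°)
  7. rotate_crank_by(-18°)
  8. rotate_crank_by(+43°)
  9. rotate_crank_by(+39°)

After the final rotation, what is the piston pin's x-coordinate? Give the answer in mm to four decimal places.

217.0103

set_geometry: r = 41 mm, L = 237 mm, e = 6 mm; θ ← 0°
rotate_crank_by(-8°): θ ← 0° -8° = -8°
rotate_crank_by(-20°): θ ← -8° -20° = -28°
rotate_crank_by(+9°): θ ← -28° +9° = -19°
rotate_crank_by(+41°): θ ← -19° +41° = 22°
rotate_crank_by(+30°): θ ← 22° +30° = 52°
rotate_crank_by(-18°): θ ← 52° -18° = 34°
rotate_crank_by(+43°): θ ← 34° +43° = 77°
rotate_crank_by(+39°): θ ← 77° +39° = 116°
crank pin P = (r cos θ, r sin θ) = (-17.973217, 36.850556)
h = r sin θ − e = 36.850556 − 6 = 30.850556
x = r cos θ + √(L² − h²) = -17.973217 + √(56169.0 − 951.7568) = -17.973217 + 234.983496 = 217.010279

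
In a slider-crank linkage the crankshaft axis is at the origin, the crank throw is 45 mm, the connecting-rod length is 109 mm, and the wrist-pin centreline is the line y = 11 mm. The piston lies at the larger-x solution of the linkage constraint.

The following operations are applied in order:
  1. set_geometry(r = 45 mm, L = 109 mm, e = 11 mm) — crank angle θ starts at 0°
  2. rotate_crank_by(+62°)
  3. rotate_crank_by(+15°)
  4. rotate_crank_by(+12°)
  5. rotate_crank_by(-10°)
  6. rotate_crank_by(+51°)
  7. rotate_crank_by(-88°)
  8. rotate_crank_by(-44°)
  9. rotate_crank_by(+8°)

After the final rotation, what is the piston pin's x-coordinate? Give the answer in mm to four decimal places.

153.5715

set_geometry: r = 45 mm, L = 109 mm, e = 11 mm; θ ← 0°
rotate_crank_by(+62°): θ ← 0° +62° = 62°
rotate_crank_by(+15°): θ ← 62° +15° = 77°
rotate_crank_by(+12°): θ ← 77° +12° = 89°
rotate_crank_by(-10°): θ ← 89° -10° = 79°
rotate_crank_by(+51°): θ ← 79° +51° = 130°
rotate_crank_by(-88°): θ ← 130° -88° = 42°
rotate_crank_by(-44°): θ ← 42° -44° = -2°
rotate_crank_by(+8°): θ ← -2° +8° = 6°
crank pin P = (r cos θ, r sin θ) = (44.753485, 4.703781)
h = r sin θ − e = 4.703781 − 11 = -6.296219
x = r cos θ + √(L² − h²) = 44.753485 + √(11881.0 − 39.6424) = 44.753485 + 108.818002 = 153.571488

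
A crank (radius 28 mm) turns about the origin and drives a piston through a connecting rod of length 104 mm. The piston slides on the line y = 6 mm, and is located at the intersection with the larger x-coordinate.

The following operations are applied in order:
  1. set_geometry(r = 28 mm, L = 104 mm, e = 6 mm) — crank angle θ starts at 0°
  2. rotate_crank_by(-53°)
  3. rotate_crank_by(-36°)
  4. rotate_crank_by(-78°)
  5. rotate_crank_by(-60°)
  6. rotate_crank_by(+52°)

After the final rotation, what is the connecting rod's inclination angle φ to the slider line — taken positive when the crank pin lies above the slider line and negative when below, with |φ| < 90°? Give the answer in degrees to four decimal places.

-4.6551

set_geometry: r = 28 mm, L = 104 mm, e = 6 mm; θ ← 0°
rotate_crank_by(-53°): θ ← 0° -53° = -53°
rotate_crank_by(-36°): θ ← -53° -36° = -89°
rotate_crank_by(-78°): θ ← -89° -78° = -167°
rotate_crank_by(-60°): θ ← -167° -60° = -227°
rotate_crank_by(+52°): θ ← -227° +52° = -175°
crank pin P = (r cos θ, r sin θ) = (-27.893452, -2.440361)
h = r sin θ − e = -2.440361 − 6 = -8.440361
sin φ = h / L = -8.440361 / 104 = -0.08115732
φ = arcsin(-0.08115732) = -4.655091°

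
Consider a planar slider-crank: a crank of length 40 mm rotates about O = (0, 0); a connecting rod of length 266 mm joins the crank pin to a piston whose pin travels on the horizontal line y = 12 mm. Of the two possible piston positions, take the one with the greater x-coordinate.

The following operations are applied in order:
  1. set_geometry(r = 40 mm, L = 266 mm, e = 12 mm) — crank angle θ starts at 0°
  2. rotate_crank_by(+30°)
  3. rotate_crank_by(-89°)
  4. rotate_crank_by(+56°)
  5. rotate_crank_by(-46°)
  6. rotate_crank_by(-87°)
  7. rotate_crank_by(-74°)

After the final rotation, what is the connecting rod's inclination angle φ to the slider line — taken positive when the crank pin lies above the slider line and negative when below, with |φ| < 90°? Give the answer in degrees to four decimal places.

1.7234

set_geometry: r = 40 mm, L = 266 mm, e = 12 mm; θ ← 0°
rotate_crank_by(+30°): θ ← 0° +30° = 30°
rotate_crank_by(-89°): θ ← 30° -89° = -59°
rotate_crank_by(+56°): θ ← -59° +56° = -3°
rotate_crank_by(-46°): θ ← -3° -46° = -49°
rotate_crank_by(-87°): θ ← -49° -87° = -136°
rotate_crank_by(-74°): θ ← -136° -74° = -210°
crank pin P = (r cos θ, r sin θ) = (-34.641016, 20.000000)
h = r sin θ − e = 20.000000 − 12 = 8.000000
sin φ = h / L = 8.000000 / 266 = 0.03007519
φ = arcsin(0.03007519) = 1.723441°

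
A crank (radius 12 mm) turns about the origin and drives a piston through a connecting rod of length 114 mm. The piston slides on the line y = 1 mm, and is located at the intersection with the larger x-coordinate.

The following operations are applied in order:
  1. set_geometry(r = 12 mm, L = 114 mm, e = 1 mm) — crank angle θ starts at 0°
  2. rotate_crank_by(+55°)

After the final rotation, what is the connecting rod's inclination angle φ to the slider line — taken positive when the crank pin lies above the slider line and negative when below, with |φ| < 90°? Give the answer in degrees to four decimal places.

4.4423

set_geometry: r = 12 mm, L = 114 mm, e = 1 mm; θ ← 0°
rotate_crank_by(+55°): θ ← 0° +55° = 55°
crank pin P = (r cos θ, r sin θ) = (6.882917, 9.829825)
h = r sin θ − e = 9.829825 − 1 = 8.829825
sin φ = h / L = 8.829825 / 114 = 0.07745460
φ = arcsin(0.07745460) = 4.442271°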